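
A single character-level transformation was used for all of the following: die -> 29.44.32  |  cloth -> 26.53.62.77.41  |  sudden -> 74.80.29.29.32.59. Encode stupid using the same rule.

The formula is n = 3×(alphabet index, a=1) + 17.
Applying it to stupid: s=19→74, t=20→77, u=21→80, p=16→65, i=9→44, d=4→29.

74.77.80.65.44.29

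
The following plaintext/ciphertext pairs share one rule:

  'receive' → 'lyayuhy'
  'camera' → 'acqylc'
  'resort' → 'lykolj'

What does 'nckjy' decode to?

paste

r(17)→l(11) and e(4)→y(24) fit y≡25x+2 (mod 26); the inverse of 25 mod 26 is 25. This is an affine cipher: with a=0,…,z=25, each position x becomes (25x+2) mod 26.
Decoding nckjy: n(13)→25·(13−2)≡15=p; c(2)→25·(2−2)≡0=a; k(10)→25·(10−2)≡18=s; j(9)→25·(9−2)≡19=t; y(24)→25·(24−2)≡4=e (all mod 26).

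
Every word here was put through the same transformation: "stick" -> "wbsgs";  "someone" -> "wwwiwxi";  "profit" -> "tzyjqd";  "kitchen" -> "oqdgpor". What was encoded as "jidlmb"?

father

Shifts by position in stick: pos 0: s→w (+4), pos 1: t→b (+8), pos 2: i→s (+10), pos 3: c→g (+4), pos 4: k→s (+8) — repeating every 3. The shifts repeat in a cycle of length 3: positions 0,1,… shift by +4, +8, +10, then the pattern repeats.
Undoing it on jidlmb: j−4=f, i−8=a, d−10=t, l−4=h, m−8=e, b−10=r.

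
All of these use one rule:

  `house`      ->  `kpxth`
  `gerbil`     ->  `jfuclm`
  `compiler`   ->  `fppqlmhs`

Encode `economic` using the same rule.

hdrornld

Shifts by position in house: pos 0: h→k (+3), pos 1: o→p (+1), pos 2: u→x (+3), pos 3: s→t (+1) — repeating every 2. It's a Vigenère-style cipher with numeric key [3,1]: position i shifts by key[i mod 2].
On economic: e+3=h, c+1=d, o+3=r, n+1=o, o+3=r, m+1=n, i+3=l, c+1=d.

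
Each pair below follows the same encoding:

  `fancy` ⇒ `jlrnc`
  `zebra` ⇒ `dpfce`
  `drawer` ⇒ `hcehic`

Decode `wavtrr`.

spring

Shifts by position in fancy: pos 0: f→j (+4), pos 1: a→l (+11), pos 2: n→r (+4), pos 3: c→n (+11) — repeating every 2. The shifts repeat in a cycle of length 2: positions 0,1,… shift by +4, +11, then the pattern repeats.
Undoing it on wavtrr: w−4=s, a−11=p, v−4=r, t−11=i, r−4=n, r−11=g.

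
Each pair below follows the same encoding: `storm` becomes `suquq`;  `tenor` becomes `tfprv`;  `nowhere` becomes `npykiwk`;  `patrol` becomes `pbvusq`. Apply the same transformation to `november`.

npxhqgky

In storm: s→s is +0, t→u is +1, o→q is +2, r→u is +3 — the shift increases by 1 each position. Each letter shifts forward by its position index (0, 1, 2, …) — the shift grows by one for each successive letter.
For november: n+0=n, o+1=p, v+2=x, e+3=h, m+4=q, b+5=g, e+6=k, r+7=y.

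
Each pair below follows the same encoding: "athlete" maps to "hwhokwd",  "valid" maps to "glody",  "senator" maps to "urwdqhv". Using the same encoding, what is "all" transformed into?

ood

The word is reversed, then every letter is shifted forward by 3.
On all: reverse → lla; then shift: l+3=o, l+3=o, a+3=d.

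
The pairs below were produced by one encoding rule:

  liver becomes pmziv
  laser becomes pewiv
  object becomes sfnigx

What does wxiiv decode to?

Compare letters: l→p is +4, i→m is +4, v→z is +4 — a constant shift. Each letter is shifted forward by 4 in the alphabet (a Caesar shift of +4).
Reversing it on wxiiv: w−4=s, x−4=t, i−4=e, i−4=e, v−4=r.

steer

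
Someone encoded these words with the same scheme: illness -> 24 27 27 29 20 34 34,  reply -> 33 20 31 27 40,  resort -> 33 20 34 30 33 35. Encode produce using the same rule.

i is letter #9 and maps to 24: an offset of 15. Letters become their 1-based position plus 15 (so a→16, b→17, …).
For produce: p=16→31, r=18→33, o=15→30, d=4→19, u=21→36, c=3→18, e=5→20.

31 33 30 19 36 18 20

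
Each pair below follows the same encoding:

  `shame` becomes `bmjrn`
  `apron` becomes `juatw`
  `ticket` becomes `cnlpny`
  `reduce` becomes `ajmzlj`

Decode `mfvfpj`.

damage

A repeating key of period 2 is used — shifts +9, +5 over and over.
Decoding mfvfpj: m−9=d, f−5=a, v−9=m, f−5=a, p−9=g, j−5=e.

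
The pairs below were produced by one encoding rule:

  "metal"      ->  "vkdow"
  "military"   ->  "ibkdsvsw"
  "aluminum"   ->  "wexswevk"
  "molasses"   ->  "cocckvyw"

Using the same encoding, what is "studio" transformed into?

The output letters match the input read backwards, each shifted +10: metal reversed is latem. The word is reversed, then every letter is shifted forward by 10.
On studio: reverse → oiduts; then shift: o+10=y, i+10=s, d+10=n, u+10=e, t+10=d, s+10=c.

ysnedc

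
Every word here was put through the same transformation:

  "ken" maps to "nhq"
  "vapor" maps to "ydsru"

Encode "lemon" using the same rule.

Every letter moves 3 places later in the alphabet, wrapping around z→a.
On lemon: l+3=o, e+3=h, m+3=p, o+3=r, n+3=q.

ohprq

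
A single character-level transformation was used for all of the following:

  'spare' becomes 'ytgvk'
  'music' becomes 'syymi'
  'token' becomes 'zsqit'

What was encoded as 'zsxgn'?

Shifts by position in spare: pos 0: s→y (+6), pos 1: p→t (+4), pos 2: a→g (+6), pos 3: r→v (+4) — repeating every 2. A repeating key of period 2 is used — shifts +6, +4 over and over.
Decoding zsxgn: z−6=t, s−4=o, x−6=r, g−4=c, n−6=h.

torch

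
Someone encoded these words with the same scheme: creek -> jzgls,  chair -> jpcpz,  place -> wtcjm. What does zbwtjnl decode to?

The shifts repeat in a cycle of length 3: positions 0,1,… shift by +7, +8, +2, then the pattern repeats.
Reversing it on zbwtjnl: z−7=s, b−8=t, w−2=u, t−7=m, j−8=b, n−2=l, l−7=e.

stumble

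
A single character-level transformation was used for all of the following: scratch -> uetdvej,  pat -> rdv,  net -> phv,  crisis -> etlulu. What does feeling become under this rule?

hhhnlpi

The rule splits by letter class: vowels +3, consonants +2.
For feeling: f(cons)+2=h, e(vowel)+3=h, e(vowel)+3=h, l(cons)+2=n, i(vowel)+3=l, n(cons)+2=p, g(cons)+2=i.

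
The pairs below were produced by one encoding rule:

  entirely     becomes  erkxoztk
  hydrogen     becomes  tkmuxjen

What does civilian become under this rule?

tgoroboi

The output letters match the input read backwards, each shifted +6: entirely reversed is yleritne. The word is reversed, then every letter is shifted forward by 6.
For civilian: reverse → nailivic; then shift: n+6=t, a+6=g, i+6=o, l+6=r, i+6=o, v+6=b, i+6=o, c+6=i.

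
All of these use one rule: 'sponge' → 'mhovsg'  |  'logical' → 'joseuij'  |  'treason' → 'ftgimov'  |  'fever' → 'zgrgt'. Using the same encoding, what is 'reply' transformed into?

s(18)→m(12) and p(15)→h(7) fit y≡19x+8 (mod 26); the inverse of 19 mod 26 is 11. This is an affine cipher: with a=0,…,z=25, each position x becomes (19x+8) mod 26.
On reply: r(17)→19·17+8≡19=t; e(4)→19·4+8≡6=g; p(15)→19·15+8≡7=h; l(11)→19·11+8≡9=j; y(24)→19·24+8≡22=w (all mod 26).

tghjw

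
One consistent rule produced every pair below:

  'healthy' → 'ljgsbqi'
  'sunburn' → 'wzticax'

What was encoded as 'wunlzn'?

sphere

In healthy: h→l is +4, e→j is +5, a→g is +6, l→s is +7 — the shift increases by 1 each position. The shift increases by 1 at each position, starting from +4: 4, 5, 6, ….
Decoding wunlzn: w−4=s, u−5=p, n−6=h, l−7=e, z−8=r, n−9=e.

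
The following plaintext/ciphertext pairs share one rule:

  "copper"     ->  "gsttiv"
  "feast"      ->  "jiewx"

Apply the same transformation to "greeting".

Compare letters: c→g is +4, o→s is +4, p→t is +4 — a constant shift. Every letter moves 4 places later in the alphabet, wrapping around z→a.
On greeting: g+4=k, r+4=v, e+4=i, e+4=i, t+4=x, i+4=m, n+4=r, g+4=k.

kviixmrk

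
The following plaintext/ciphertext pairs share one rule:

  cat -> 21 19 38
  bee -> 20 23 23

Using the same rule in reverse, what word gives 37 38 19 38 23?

state

Letters become their 1-based position plus 18 (so a→19, b→20, …).
Decoding 37 38 19 38 23: 37→(37−18)÷1=19=s, 38→(38−18)÷1=20=t, 19→(19−18)÷1=1=a, 38→(38−18)÷1=20=t, 23→(23−18)÷1=5=e.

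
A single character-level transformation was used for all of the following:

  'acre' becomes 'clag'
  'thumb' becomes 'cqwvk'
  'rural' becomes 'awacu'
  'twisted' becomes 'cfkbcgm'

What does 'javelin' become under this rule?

The shift depends on letter class: consonant c→l is +9, but vowel a→c is +2. Two shifts are in play — +2 for a/e/i/o/u, +9 for every other letter.
For javelin: j(cons)+9=s, a(vowel)+2=c, v(cons)+9=e, e(vowel)+2=g, l(cons)+9=u, i(vowel)+2=k, n(cons)+9=w.

scegukw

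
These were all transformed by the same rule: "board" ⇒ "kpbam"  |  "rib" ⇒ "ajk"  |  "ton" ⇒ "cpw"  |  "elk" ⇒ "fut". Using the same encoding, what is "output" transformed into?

pvcyvc

The rule splits by letter class: vowels +1, consonants +9.
On output: o(vowel)+1=p, u(vowel)+1=v, t(cons)+9=c, p(cons)+9=y, u(vowel)+1=v, t(cons)+9=c.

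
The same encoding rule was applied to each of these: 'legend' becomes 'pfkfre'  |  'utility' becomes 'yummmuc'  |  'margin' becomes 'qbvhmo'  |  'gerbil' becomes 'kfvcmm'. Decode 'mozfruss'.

Shifts by position in legend: pos 0: l→p (+4), pos 1: e→f (+1), pos 2: g→k (+4), pos 3: e→f (+1) — repeating every 2. A repeating key of period 2 is used — shifts +4, +1 over and over.
Undoing it on mozfruss: m−4=i, o−1=n, z−4=v, f−1=e, r−4=n, u−1=t, s−4=o, s−1=r.

inventor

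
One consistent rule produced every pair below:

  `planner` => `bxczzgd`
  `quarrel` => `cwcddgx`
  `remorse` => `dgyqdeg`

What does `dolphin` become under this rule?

pqxbtkz

The shift depends on letter class: consonant p→b is +12, but vowel a→c is +2. Two shifts are in play — +2 for a/e/i/o/u, +12 for every other letter.
On dolphin: d(cons)+12=p, o(vowel)+2=q, l(cons)+12=x, p(cons)+12=b, h(cons)+12=t, i(vowel)+2=k, n(cons)+12=z.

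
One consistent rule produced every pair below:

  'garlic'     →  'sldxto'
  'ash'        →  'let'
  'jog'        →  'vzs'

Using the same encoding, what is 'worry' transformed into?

The shift depends on letter class: consonant g→s is +12, but vowel a→l is +11. Two shifts are in play — +11 for a/e/i/o/u, +12 for every other letter.
For worry: w(cons)+12=i, o(vowel)+11=z, r(cons)+12=d, r(cons)+12=d, y(cons)+12=k.

izddk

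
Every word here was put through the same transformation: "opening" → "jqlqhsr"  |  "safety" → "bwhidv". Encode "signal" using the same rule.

The output letters match the input read backwards, each shifted +3: opening reversed is gninepo. Two steps: reverse the string, then apply a Caesar shift of +3.
For signal: reverse → langis; then shift: l+3=o, a+3=d, n+3=q, g+3=j, i+3=l, s+3=v.

odqjlv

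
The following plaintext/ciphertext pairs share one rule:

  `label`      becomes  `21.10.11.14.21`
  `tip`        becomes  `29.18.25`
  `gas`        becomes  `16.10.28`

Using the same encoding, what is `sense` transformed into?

28.14.23.28.14

l is letter #12 and maps to 21: an offset of 9. Each letter is replaced by its alphabet position (a=1..z=26) + 9.
Applying it to sense: s=19→28, e=5→14, n=14→23, s=19→28, e=5→14.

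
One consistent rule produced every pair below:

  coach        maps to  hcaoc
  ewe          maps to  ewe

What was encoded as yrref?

The output letters match the input read backwards: coach reversed is hcaoc. The word is simply reversed.
Decoding yrref: then reverse → ferry.

ferry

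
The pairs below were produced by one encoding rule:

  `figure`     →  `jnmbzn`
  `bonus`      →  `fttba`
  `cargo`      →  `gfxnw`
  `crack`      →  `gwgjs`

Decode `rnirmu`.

The shift increases by 1 at each position, starting from +4: 4, 5, 6, ….
Reversing it on rnirmu: r−4=n, n−5=i, i−6=c, r−7=k, m−8=e, u−9=l.

nickel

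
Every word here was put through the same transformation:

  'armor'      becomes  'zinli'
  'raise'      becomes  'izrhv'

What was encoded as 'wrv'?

Each pair mirrors across the alphabet (a↔z, r↔i, m↔n): positions sum to 25. This is the alphabet-reversal cipher (Atbash): a becomes z, b becomes y, etc.
Reversing it on wrv: w↔d, r↔i, v↔e.

die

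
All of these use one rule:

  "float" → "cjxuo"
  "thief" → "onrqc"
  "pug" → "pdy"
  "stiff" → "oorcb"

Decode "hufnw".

The output letters match the input read backwards, each shifted +9: float reversed is taolf. Read the word backwards and shift each letter +9.
Undoing it on hufnw: shift back: h−9=y, u−9=l, f−9=w, n−9=e, w−9=n → ylwen; then reverse → newly.

newly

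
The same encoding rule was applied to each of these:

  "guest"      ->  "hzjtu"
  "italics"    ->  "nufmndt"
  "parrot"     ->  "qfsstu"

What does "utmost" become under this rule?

The shift depends on letter class: consonant g→h is +1, but vowel u→z is +5. The rule splits by letter class: vowels +5, consonants +1.
Applying it to utmost: u(vowel)+5=z, t(cons)+1=u, m(cons)+1=n, o(vowel)+5=t, s(cons)+1=t, t(cons)+1=u.

zunttu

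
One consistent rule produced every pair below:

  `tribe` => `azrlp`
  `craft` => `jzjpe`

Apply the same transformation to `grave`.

In tribe: t→a is +7, r→z is +8, i→r is +9, b→l is +10 — the shift increases by 1 each position. Each letter shifts forward by (position + 7), i.e. 7, 8, 9, … — the shift grows by one for each successive letter.
On grave: g+7=n, r+8=z, a+9=j, v+10=f, e+11=p.

nzjfp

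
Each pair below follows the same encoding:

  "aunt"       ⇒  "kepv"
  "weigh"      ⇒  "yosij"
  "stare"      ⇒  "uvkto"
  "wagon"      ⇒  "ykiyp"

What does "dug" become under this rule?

The shift depends on letter class: consonant n→p is +2, but vowel a→k is +10. Two shifts are in play — +10 for a/e/i/o/u, +2 for every other letter.
On dug: d(cons)+2=f, u(vowel)+10=e, g(cons)+2=i.

fei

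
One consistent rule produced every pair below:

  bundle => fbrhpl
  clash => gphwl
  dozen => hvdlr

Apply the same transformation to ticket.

The shift depends on letter class: consonant b→f is +4, but vowel u→b is +7. Vowels shift forward by 7 and consonants shift forward by 4.
For ticket: t(cons)+4=x, i(vowel)+7=p, c(cons)+4=g, k(cons)+4=o, e(vowel)+7=l, t(cons)+4=x.

xpgolx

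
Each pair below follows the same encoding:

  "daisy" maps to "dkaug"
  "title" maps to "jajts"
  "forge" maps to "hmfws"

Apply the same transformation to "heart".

Treating letters as 0–25, the rule is x ↦ 15x + 10 (mod 26).
For heart: h(7)→15·7+10≡11=l; e(4)→15·4+10≡18=s; a(0)→15·0+10≡10=k; r(17)→15·17+10≡5=f; t(19)→15·19+10≡9=j (all mod 26).

lskfj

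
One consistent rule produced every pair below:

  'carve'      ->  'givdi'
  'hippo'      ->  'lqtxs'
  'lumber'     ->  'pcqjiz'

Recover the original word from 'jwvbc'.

forty

Shifts by position in carve: pos 0: c→g (+4), pos 1: a→i (+8), pos 2: r→v (+4), pos 3: v→d (+8) — repeating every 2. A repeating key of period 2 is used — shifts +4, +8 over and over.
Decoding jwvbc: j−4=f, w−8=o, v−4=r, b−8=t, c−4=y.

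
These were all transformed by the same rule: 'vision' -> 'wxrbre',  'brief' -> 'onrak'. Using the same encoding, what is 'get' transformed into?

The output letters match the input read backwards, each shifted +9: vision reversed is noisiv. Two steps: reverse the string, then apply a Caesar shift of +9.
For get: reverse → teg; then shift: t+9=c, e+9=n, g+9=p.

cnp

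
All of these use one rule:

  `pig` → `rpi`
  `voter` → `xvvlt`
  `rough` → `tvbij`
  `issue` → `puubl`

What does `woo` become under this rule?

The shift depends on letter class: consonant p→r is +2, but vowel i→p is +7. Vowels shift forward by 7 and consonants shift forward by 2.
For woo: w(cons)+2=y, o(vowel)+7=v, o(vowel)+7=v.

yvv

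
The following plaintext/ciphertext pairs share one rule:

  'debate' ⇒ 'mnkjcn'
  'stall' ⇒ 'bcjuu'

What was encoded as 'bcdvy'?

It's a constant shift of +9 (ROT9).
Undoing it on bcdvy: b−9=s, c−9=t, d−9=u, v−9=m, y−9=p.

stump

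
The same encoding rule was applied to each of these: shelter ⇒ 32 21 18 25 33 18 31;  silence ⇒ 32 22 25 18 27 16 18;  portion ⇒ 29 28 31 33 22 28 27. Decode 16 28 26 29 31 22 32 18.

comprise

s is letter #19 and maps to 32: an offset of 13. Each letter is replaced by its alphabet position (a=1..z=26) + 13.
Reversing it on 16 28 26 29 31 22 32 18: 16→(16−13)÷1=3=c, 28→(28−13)÷1=15=o, 26→(26−13)÷1=13=m, 29→(29−13)÷1=16=p, 31→(31−13)÷1=18=r, 22→(22−13)÷1=9=i, 32→(32−13)÷1=19=s, 18→(18−13)÷1=5=e.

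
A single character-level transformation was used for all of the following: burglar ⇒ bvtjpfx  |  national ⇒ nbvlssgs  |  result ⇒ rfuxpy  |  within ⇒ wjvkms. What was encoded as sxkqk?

Each letter shifts forward by its position index (0, 1, 2, …) — the shift grows by one for each successive letter.
Undoing it on sxkqk: s−0=s, x−1=w, k−2=i, q−3=n, k−4=g.

swing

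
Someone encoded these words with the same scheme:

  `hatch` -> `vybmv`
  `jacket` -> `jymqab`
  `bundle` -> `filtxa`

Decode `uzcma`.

spice

h(7)→v(21) and a(0)→y(24) fit y≡7x+24 (mod 26); the inverse of 7 mod 26 is 15. Treating letters as 0–25, the rule is x ↦ 7x + 24 (mod 26).
Decoding uzcma: u(20)→15·(20−24)≡18=s; z(25)→15·(25−24)≡15=p; c(2)→15·(2−24)≡8=i; m(12)→15·(12−24)≡2=c; a(0)→15·(0−24)≡4=e (all mod 26).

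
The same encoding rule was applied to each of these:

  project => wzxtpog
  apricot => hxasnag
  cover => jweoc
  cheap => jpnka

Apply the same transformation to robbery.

ywklpdl

In project: p→w is +7, r→z is +8, o→x is +9, j→t is +10 — the shift increases by 1 each position. Letter i (0-indexed) is shifted by i+7, so successive shifts are 7, 8, 9, ….
For robbery: r+7=y, o+8=w, b+9=k, b+10=l, e+11=p, r+12=d, y+13=l.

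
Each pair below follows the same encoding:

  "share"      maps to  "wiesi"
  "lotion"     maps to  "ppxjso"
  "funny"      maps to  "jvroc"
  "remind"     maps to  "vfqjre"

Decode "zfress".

vendor

Shifts by position in share: pos 0: s→w (+4), pos 1: h→i (+1), pos 2: a→e (+4), pos 3: r→s (+1) — repeating every 2. The shifts repeat in a cycle of length 2: positions 0,1,… shift by +4, +1, then the pattern repeats.
Undoing it on zfress: z−4=v, f−1=e, r−4=n, e−1=d, s−4=o, s−1=r.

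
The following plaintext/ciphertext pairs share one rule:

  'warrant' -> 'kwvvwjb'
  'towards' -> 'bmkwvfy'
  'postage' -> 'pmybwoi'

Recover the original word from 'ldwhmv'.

flavor

w(22)→k(10) and a(0)→w(22) fit y≡3x+22 (mod 26); the inverse of 3 mod 26 is 9. Treating letters as 0–25, the rule is x ↦ 3x + 22 (mod 26).
Reversing it on ldwhmv: l(11)→9·(11−22)≡5=f; d(3)→9·(3−22)≡11=l; w(22)→9·(22−22)≡0=a; h(7)→9·(7−22)≡21=v; m(12)→9·(12−22)≡14=o; v(21)→9·(21−22)≡17=r (all mod 26).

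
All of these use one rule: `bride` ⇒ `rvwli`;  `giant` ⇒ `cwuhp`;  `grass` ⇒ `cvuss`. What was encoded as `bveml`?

proud

Treating letters as 0–25, the rule is x ↦ 23x + 20 (mod 26).
Reversing it on bveml: b(1)→17·(1−20)≡15=p; v(21)→17·(21−20)≡17=r; e(4)→17·(4−20)≡14=o; m(12)→17·(12−20)≡20=u; l(11)→17·(11−20)≡3=d (all mod 26).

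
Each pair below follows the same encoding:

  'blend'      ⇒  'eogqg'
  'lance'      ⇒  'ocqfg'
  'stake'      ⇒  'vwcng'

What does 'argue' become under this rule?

cujwg

The shift depends on letter class: consonant b→e is +3, but vowel e→g is +2. Two shifts are in play — +2 for a/e/i/o/u, +3 for every other letter.
For argue: a(vowel)+2=c, r(cons)+3=u, g(cons)+3=j, u(vowel)+2=w, e(vowel)+2=g.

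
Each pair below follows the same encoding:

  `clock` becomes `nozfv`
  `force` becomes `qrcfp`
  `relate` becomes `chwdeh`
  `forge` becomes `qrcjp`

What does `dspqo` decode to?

It's a Vigenère-style cipher with numeric key [11,3]: position i shifts by key[i mod 2].
Reversing it on dspqo: d−11=s, s−3=p, p−11=e, q−3=n, o−11=d.

spend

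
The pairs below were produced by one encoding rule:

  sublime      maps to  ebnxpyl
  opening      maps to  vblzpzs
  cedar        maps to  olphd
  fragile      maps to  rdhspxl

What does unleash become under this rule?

The shift depends on letter class: consonant s→e is +12, but vowel u→b is +7. Two shifts are in play — +7 for a/e/i/o/u, +12 for every other letter.
On unleash: u(vowel)+7=b, n(cons)+12=z, l(cons)+12=x, e(vowel)+7=l, a(vowel)+7=h, s(cons)+12=e, h(cons)+12=t.

bzxlhet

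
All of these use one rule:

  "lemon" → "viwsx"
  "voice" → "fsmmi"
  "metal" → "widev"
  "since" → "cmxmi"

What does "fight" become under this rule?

The shift depends on letter class: consonant l→v is +10, but vowel e→i is +4. The rule splits by letter class: vowels +4, consonants +10.
Applying it to fight: f(cons)+10=p, i(vowel)+4=m, g(cons)+10=q, h(cons)+10=r, t(cons)+10=d.

pmqrd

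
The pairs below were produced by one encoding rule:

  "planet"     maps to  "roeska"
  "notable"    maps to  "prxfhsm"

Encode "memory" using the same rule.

In planet: p→r is +2, l→o is +3, a→e is +4, n→s is +5 — the shift increases by 1 each position. Each letter shifts forward by (position + 2), i.e. 2, 3, 4, … — the shift grows by one for each successive letter.
Applying it to memory: m+2=o, e+3=h, m+4=q, o+5=t, r+6=x, y+7=f.

ohqtxf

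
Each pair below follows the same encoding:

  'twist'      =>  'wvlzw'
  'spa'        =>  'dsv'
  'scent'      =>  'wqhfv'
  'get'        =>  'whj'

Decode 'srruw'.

The output letters match the input read backwards, each shifted +3: twist reversed is tsiwt. The word is reversed, then every letter is shifted forward by 3.
Undoing it on srruw: shift back: s−3=p, r−3=o, r−3=o, u−3=r, w−3=t → poort; then reverse → troop.

troop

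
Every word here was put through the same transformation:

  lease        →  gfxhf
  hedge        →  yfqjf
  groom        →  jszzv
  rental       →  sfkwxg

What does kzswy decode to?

l(11)→g(6) and e(4)→f(5) fit y≡15x+23 (mod 26); the inverse of 15 mod 26 is 7. Treating letters as 0–25, the rule is x ↦ 15x + 23 (mod 26).
Reversing it on kzswy: k(10)→7·(10−23)≡13=n; z(25)→7·(25−23)≡14=o; s(18)→7·(18−23)≡17=r; w(22)→7·(22−23)≡19=t; y(24)→7·(24−23)≡7=h (all mod 26).

north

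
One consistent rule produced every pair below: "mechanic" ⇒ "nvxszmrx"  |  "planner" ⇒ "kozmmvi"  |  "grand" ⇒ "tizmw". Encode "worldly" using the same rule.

Each pair mirrors across the alphabet (m↔n, e↔v, c↔x): positions sum to 25. This is the alphabet-reversal cipher (Atbash): a becomes z, b becomes y, etc.
On worldly: w↔d, o↔l, r↔i, l↔o, d↔w, l↔o, y↔b.

dliowob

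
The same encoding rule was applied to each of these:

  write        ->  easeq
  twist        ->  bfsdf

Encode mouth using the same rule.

In write: w→e is +8, r→a is +9, i→s is +10, t→e is +11 — the shift increases by 1 each position. The shift increases by 1 at each position, starting from +8: 8, 9, 10, ….
For mouth: m+8=u, o+9=x, u+10=e, t+11=e, h+12=t.

uxeet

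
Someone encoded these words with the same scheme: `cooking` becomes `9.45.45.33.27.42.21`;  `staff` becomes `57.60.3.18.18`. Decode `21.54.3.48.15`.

grape

Each letter becomes 3×(its alphabet position, a=1..z=26).
Decoding 21.54.3.48.15: 21→(21−0)÷3=7=g, 54→(54−0)÷3=18=r, 3→(3−0)÷3=1=a, 48→(48−0)÷3=16=p, 15→(15−0)÷3=5=e.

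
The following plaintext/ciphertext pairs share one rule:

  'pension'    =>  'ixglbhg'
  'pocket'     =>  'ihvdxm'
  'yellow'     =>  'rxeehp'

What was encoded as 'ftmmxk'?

This is a Caesar cipher with shift 19.
Decoding ftmmxk: f−19=m, t−19=a, m−19=t, m−19=t, x−19=e, k−19=r.

matter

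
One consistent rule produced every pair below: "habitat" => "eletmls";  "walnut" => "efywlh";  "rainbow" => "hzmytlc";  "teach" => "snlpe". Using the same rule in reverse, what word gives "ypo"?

The output letters match the input read backwards, each shifted +11: habitat reversed is tatibah. The word is reversed, then every letter is shifted forward by 11.
Reversing it on ypo: shift back: y−11=n, p−11=e, o−11=d → ned; then reverse → den.

den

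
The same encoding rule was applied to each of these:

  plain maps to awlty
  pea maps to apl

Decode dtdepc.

sister

Compare letters: p→a is +11, l→w is +11, a→l is +11 — a constant shift. Each letter is shifted forward by 11 in the alphabet (a Caesar shift of +11).
Undoing it on dtdepc: d−11=s, t−11=i, d−11=s, e−11=t, p−11=e, c−11=r.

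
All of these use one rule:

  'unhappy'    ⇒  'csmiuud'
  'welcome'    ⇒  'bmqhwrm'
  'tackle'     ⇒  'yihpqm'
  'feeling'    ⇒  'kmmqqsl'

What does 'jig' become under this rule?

oql

Two shifts are in play — +8 for a/e/i/o/u, +5 for every other letter.
Applying it to jig: j(cons)+5=o, i(vowel)+8=q, g(cons)+5=l.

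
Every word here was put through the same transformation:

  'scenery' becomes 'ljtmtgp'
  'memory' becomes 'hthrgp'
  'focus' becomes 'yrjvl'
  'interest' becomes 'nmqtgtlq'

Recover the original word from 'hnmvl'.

s(18)→l(11) and c(2)→j(9) fit y≡5x+25 (mod 26); the inverse of 5 mod 26 is 21. Treating letters as 0–25, the rule is x ↦ 5x + 25 (mod 26).
Reversing it on hnmvl: h(7)→21·(7−25)≡12=m; n(13)→21·(13−25)≡8=i; m(12)→21·(12−25)≡13=n; v(21)→21·(21−25)≡20=u; l(11)→21·(11−25)≡18=s (all mod 26).

minus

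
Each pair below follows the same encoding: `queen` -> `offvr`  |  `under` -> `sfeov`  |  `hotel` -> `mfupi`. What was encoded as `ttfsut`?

The output letters match the input read backwards, each shifted +1: queen reversed is neeuq. Read the word backwards and shift each letter +1.
Decoding ttfsut: shift back: t−1=s, t−1=s, f−1=e, s−1=r, u−1=t, t−1=s → sserts; then reverse → stress.

stress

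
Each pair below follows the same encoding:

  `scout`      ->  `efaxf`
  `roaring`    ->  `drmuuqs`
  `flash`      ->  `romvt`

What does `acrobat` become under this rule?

It's a Vigenère-style cipher with numeric key [12,3]: position i shifts by key[i mod 2].
For acrobat: a+12=m, c+3=f, r+12=d, o+3=r, b+12=n, a+3=d, t+12=f.

mfdrndf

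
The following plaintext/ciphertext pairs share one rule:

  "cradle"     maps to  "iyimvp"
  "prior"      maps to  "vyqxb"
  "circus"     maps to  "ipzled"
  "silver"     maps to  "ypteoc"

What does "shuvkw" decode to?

mammal

In cradle: c→i is +6, r→y is +7, a→i is +8, d→m is +9 — the shift increases by 1 each position. Each letter shifts forward by (position + 6), i.e. 6, 7, 8, … — the shift grows by one for each successive letter.
Decoding shuvkw: s−6=m, h−7=a, u−8=m, v−9=m, k−10=a, w−11=l.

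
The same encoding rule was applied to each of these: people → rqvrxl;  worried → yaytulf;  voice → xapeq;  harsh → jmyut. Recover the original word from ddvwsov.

brought

Shifts by position in people: pos 0: p→r (+2), pos 1: e→q (+12), pos 2: o→v (+7), pos 3: p→r (+2), pos 4: l→x (+12), pos 5: e→l (+7) — repeating every 3. A repeating key of period 3 is used — shifts +2, +12, +7 over and over.
Undoing it on ddvwsov: d−2=b, d−12=r, v−7=o, w−2=u, s−12=g, o−7=h, v−2=t.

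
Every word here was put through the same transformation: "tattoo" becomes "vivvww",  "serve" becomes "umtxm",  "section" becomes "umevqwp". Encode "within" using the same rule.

The shift depends on letter class: consonant t→v is +2, but vowel a→i is +8. Vowels shift forward by 8 and consonants shift forward by 2.
Applying it to within: w(cons)+2=y, i(vowel)+8=q, t(cons)+2=v, h(cons)+2=j, i(vowel)+8=q, n(cons)+2=p.

yqvjqp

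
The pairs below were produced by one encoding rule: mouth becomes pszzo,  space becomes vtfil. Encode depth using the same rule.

In mouth: m→p is +3, o→s is +4, u→z is +5, t→z is +6 — the shift increases by 1 each position. Letter i (0-indexed) is shifted by i+3, so successive shifts are 3, 4, 5, ….
For depth: d+3=g, e+4=i, p+5=u, t+6=z, h+7=o.

giuzo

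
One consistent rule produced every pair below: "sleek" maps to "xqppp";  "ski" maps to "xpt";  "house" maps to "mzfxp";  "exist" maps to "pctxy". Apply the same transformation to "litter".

Two shifts are in play — +11 for a/e/i/o/u, +5 for every other letter.
For litter: l(cons)+5=q, i(vowel)+11=t, t(cons)+5=y, t(cons)+5=y, e(vowel)+11=p, r(cons)+5=w.

qtyypw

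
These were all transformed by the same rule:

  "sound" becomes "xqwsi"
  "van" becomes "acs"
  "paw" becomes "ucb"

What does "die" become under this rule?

ikg

The rule splits by letter class: vowels +2, consonants +5.
For die: d(cons)+5=i, i(vowel)+2=k, e(vowel)+2=g.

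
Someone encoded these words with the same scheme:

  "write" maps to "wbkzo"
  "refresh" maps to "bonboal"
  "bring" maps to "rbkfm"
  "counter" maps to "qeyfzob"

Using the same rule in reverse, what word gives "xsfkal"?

vanish

w(22)→w(22) and r(17)→b(1) fit y≡25x+18 (mod 26); the inverse of 25 mod 26 is 25. This is an affine cipher: with a=0,…,z=25, each position x becomes (25x+18) mod 26.
Reversing it on xsfkal: x(23)→25·(23−18)≡21=v; s(18)→25·(18−18)≡0=a; f(5)→25·(5−18)≡13=n; k(10)→25·(10−18)≡8=i; a(0)→25·(0−18)≡18=s; l(11)→25·(11−18)≡7=h (all mod 26).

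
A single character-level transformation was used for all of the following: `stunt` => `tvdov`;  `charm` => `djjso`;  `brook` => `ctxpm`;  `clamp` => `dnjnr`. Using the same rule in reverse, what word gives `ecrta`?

daisy

Shifts by position in stunt: pos 0: s→t (+1), pos 1: t→v (+2), pos 2: u→d (+9), pos 3: n→o (+1), pos 4: t→v (+2) — repeating every 3. It's a Vigenère-style cipher with numeric key [1,2,9]: position i shifts by key[i mod 3].
Reversing it on ecrta: e−1=d, c−2=a, r−9=i, t−1=s, a−2=y.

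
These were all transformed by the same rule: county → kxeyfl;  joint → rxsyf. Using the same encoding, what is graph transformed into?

oakat

In county: c→k is +8, o→x is +9, u→e is +10, n→y is +11 — the shift increases by 1 each position. Letter i (0-indexed) is shifted by i+8, so successive shifts are 8, 9, 10, ….
On graph: g+8=o, r+9=a, a+10=k, p+11=a, h+12=t.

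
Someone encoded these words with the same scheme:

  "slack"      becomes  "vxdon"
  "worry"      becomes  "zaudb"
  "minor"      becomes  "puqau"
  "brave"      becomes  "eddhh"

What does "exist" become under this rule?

hjlew

The shifts repeat in a cycle of length 2: positions 0,1,… shift by +3, +12, then the pattern repeats.
Applying it to exist: e+3=h, x+12=j, i+3=l, s+12=e, t+3=w.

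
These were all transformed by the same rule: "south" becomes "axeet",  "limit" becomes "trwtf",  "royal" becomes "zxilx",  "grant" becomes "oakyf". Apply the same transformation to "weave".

enkgq

In south: s→a is +8, o→x is +9, u→e is +10, t→e is +11 — the shift increases by 1 each position. Each letter shifts forward by (position + 8), i.e. 8, 9, 10, … — the shift grows by one for each successive letter.
On weave: w+8=e, e+9=n, a+10=k, v+11=g, e+12=q.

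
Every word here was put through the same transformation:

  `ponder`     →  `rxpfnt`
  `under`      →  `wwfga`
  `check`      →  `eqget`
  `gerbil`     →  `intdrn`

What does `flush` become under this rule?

Shifts by position in ponder: pos 0: p→r (+2), pos 1: o→x (+9), pos 2: n→p (+2), pos 3: d→f (+2), pos 4: e→n (+9), pos 5: r→t (+2) — repeating every 3. It's a Vigenère-style cipher with numeric key [2,9,2]: position i shifts by key[i mod 3].
For flush: f+2=h, l+9=u, u+2=w, s+2=u, h+9=q.

huwuq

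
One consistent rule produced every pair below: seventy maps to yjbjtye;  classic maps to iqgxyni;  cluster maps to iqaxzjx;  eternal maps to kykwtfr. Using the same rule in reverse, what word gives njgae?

heavy

Shifts by position in seventy: pos 0: s→y (+6), pos 1: e→j (+5), pos 2: v→b (+6), pos 3: e→j (+5) — repeating every 2. It's a Vigenère-style cipher with numeric key [6,5]: position i shifts by key[i mod 2].
Reversing it on njgae: n−6=h, j−5=e, g−6=a, a−5=v, e−6=y.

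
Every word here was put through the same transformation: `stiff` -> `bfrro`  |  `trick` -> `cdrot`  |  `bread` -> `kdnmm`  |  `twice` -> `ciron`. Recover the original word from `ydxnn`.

It's a Vigenère-style cipher with numeric key [9,12]: position i shifts by key[i mod 2].
Decoding ydxnn: y−9=p, d−12=r, x−9=o, n−12=b, n−9=e.

probe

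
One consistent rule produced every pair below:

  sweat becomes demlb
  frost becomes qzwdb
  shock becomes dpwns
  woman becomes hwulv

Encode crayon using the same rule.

Shifts by position in sweat: pos 0: s→d (+11), pos 1: w→e (+8), pos 2: e→m (+8), pos 3: a→l (+11), pos 4: t→b (+8) — repeating every 3. A repeating key of period 3 is used — shifts +11, +8, +8 over and over.
Applying it to crayon: c+11=n, r+8=z, a+8=i, y+11=j, o+8=w, n+8=v.

nzijwv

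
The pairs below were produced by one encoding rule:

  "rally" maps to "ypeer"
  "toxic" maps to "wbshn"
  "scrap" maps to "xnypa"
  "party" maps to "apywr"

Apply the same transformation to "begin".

r(17)→y(24) and a(0)→p(15) fit y≡25x+15 (mod 26); the inverse of 25 mod 26 is 25. Treating letters as 0–25, the rule is x ↦ 25x + 15 (mod 26).
Applying it to begin: b(1)→25·1+15≡14=o; e(4)→25·4+15≡11=l; g(6)→25·6+15≡9=j; i(8)→25·8+15≡7=h; n(13)→25·13+15≡2=c (all mod 26).

oljhc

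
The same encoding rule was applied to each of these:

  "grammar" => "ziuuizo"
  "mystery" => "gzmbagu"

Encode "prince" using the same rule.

The output letters match the input read backwards, each shifted +8: grammar reversed is rammarg. Two steps: reverse the string, then apply a Caesar shift of +8.
On prince: reverse → ecnirp; then shift: e+8=m, c+8=k, n+8=v, i+8=q, r+8=z, p+8=x.

mkvqzx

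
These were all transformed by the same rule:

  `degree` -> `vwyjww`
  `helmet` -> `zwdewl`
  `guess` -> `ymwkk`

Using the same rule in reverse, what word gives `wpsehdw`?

example

Each letter is shifted forward by 18 in the alphabet (a Caesar shift of +18).
Reversing it on wpsehdw: w−18=e, p−18=x, s−18=a, e−18=m, h−18=p, d−18=l, w−18=e.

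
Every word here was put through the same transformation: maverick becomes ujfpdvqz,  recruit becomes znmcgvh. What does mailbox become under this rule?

ujswnbl

Each letter shifts forward by (position + 8), i.e. 8, 9, 10, … — the shift grows by one for each successive letter.
Applying it to mailbox: m+8=u, a+9=j, i+10=s, l+11=w, b+12=n, o+13=b, x+14=l.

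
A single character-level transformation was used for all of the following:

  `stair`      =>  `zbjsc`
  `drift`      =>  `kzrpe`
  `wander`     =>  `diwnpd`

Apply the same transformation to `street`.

zbaopf

The shift increases by 1 at each position, starting from +7: 7, 8, 9, ….
On street: s+7=z, t+8=b, r+9=a, e+10=o, e+11=p, t+12=f.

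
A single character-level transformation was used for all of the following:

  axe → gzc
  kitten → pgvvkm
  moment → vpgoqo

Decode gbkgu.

Read the word backwards and shift each letter +2.
Decoding gbkgu: shift back: g−2=e, b−2=z, k−2=i, g−2=e, u−2=s → ezies; then reverse → seize.

seize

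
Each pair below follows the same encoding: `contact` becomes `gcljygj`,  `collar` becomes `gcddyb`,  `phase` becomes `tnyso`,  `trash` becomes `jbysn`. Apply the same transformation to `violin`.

recdel

c(2)→g(6) and o(14)→c(2) fit y≡17x+24 (mod 26); the inverse of 17 mod 26 is 23. Treating letters as 0–25, the rule is x ↦ 17x + 24 (mod 26).
For violin: v(21)→17·21+24≡17=r; i(8)→17·8+24≡4=e; o(14)→17·14+24≡2=c; l(11)→17·11+24≡3=d; i(8)→17·8+24≡4=e; n(13)→17·13+24≡11=l (all mod 26).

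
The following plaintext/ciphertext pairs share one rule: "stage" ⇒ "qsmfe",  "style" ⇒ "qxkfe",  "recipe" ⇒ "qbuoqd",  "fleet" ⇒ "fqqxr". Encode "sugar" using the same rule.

dmsge

The output letters match the input read backwards, each shifted +12: stage reversed is egats. The word is reversed, then every letter is shifted forward by 12.
Applying it to sugar: reverse → ragus; then shift: r+12=d, a+12=m, g+12=s, u+12=g, s+12=e.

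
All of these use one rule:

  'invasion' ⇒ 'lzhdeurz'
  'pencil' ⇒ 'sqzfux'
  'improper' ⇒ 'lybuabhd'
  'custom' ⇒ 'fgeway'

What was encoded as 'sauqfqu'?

Shifts by position in invasion: pos 0: i→l (+3), pos 1: n→z (+12), pos 2: v→h (+12), pos 3: a→d (+3), pos 4: s→e (+12), pos 5: i→u (+12) — repeating every 3. The shifts repeat in a cycle of length 3: positions 0,1,… shift by +3, +12, +12, then the pattern repeats.
Decoding sauqfqu: s−3=p, a−12=o, u−12=i, q−3=n, f−12=t, q−12=e, u−3=r.

pointer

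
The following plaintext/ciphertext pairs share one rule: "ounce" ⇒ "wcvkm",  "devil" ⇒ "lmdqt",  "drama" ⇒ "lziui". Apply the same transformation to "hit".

pqb

Compare letters: o→w is +8, u→c is +8, n→v is +8 — a constant shift. Every letter moves 8 places later in the alphabet, wrapping around z→a.
On hit: h+8=p, i+8=q, t+8=b.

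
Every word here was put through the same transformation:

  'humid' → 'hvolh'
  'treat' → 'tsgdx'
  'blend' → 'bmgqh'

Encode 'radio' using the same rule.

The shift increases by 1 at each position, starting from +0: 0, 1, 2, ….
Applying it to radio: r+0=r, a+1=b, d+2=f, i+3=l, o+4=s.

rbfls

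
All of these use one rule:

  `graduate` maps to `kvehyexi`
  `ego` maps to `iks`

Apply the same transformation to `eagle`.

iekpi

Every letter moves 4 places later in the alphabet, wrapping around z→a.
On eagle: e+4=i, a+4=e, g+4=k, l+4=p, e+4=i.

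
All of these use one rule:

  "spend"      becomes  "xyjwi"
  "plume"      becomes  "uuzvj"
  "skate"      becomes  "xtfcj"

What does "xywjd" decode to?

spray

A repeating key of period 2 is used — shifts +5, +9 over and over.
Reversing it on xywjd: x−5=s, y−9=p, w−5=r, j−9=a, d−5=y.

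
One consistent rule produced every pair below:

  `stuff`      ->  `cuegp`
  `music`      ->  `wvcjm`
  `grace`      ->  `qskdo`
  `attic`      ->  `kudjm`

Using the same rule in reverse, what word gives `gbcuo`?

Shifts by position in stuff: pos 0: s→c (+10), pos 1: t→u (+1), pos 2: u→e (+10), pos 3: f→g (+1) — repeating every 2. The shifts repeat in a cycle of length 2: positions 0,1,… shift by +10, +1, then the pattern repeats.
Decoding gbcuo: g−10=w, b−1=a, c−10=s, u−1=t, o−10=e.

waste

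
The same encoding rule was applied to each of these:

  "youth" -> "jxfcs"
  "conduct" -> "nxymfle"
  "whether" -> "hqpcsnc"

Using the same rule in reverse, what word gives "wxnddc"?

locust

The shifts repeat in a cycle of length 2: positions 0,1,… shift by +11, +9, then the pattern repeats.
Decoding wxnddc: w−11=l, x−9=o, n−11=c, d−9=u, d−11=s, c−9=t.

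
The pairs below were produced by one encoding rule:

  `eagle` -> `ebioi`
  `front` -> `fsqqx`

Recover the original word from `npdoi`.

noble

In eagle: e→e is +0, a→b is +1, g→i is +2, l→o is +3 — the shift increases by 1 each position. The shift increases by 1 at each position, starting from +0: 0, 1, 2, ….
Reversing it on npdoi: n−0=n, p−1=o, d−2=b, o−3=l, i−4=e.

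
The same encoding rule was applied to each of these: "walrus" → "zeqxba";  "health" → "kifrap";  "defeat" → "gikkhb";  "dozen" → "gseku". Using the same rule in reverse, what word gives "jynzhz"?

The shift increases by 1 at each position, starting from +3: 3, 4, 5, ….
Reversing it on jynzhz: j−3=g, y−4=u, n−5=i, z−6=t, h−7=a, z−8=r.

guitar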